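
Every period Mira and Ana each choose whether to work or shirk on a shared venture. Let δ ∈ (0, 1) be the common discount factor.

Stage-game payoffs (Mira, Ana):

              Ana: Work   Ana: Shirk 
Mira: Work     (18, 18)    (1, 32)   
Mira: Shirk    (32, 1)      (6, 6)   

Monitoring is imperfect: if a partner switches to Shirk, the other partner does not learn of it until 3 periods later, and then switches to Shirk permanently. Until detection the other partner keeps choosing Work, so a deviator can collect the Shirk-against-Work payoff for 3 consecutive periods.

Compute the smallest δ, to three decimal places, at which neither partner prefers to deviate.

The best deviation is to choose Shirk for all 3 undetected periods, earning 32 each, then 6 forever once detected.
Deviation value: 32(1−δ^3)/(1−δ) + 6δ^3/(1−δ); cooperation value: 18/(1−δ).
IC: 18 ≥ 32(1−δ^3) + 6δ^3 = 32 − 26δ^3.
So δ^3 ≥ 14/26 = 7/13, giving δ ≥ (7/13)^(1/3) ≈ 0.814.

0.814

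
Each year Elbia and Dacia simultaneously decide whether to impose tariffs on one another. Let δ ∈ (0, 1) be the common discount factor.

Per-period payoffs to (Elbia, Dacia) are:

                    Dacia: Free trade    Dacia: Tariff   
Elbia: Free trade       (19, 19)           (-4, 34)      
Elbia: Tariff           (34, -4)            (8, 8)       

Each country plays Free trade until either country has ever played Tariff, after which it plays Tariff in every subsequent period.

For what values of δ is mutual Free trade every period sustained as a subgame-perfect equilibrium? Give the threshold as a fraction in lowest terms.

Cooperation forever yields 19 each period: 19/(1−δ).
Deviating yields 34 once, then 8 forever: 34 + 8δ/(1−δ).
No profitable deviation requires 19/(1−δ) ≥ 34 + 8δ/(1−δ).
Multiplying by (1−δ): 19 ≥ 34(1−δ) + 8δ = 34 − 26δ.
So 26δ ≥ 15, i.e. δ ≥ 15/26.

15/26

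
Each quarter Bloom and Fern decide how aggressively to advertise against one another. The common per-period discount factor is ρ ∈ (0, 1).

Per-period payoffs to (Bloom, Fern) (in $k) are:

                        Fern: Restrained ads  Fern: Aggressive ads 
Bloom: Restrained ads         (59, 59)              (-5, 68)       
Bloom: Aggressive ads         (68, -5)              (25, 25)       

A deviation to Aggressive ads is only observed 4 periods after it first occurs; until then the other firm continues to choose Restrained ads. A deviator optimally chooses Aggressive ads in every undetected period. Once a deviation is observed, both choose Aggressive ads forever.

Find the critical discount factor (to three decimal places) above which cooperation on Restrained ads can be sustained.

Deviating for the 4 undetected periods gains 68−59 = 9 per period over cooperation, then loses 59−25 = 34 per period forever once punishment starts.
Gain: 9(1 + ρ + … + ρ^3); loss: 34·ρ^4/(1−ρ).
No profitable deviation ⇔ 9(1−ρ^4) ≤ 34·ρ^4, i.e. ρ^4 ≥ 9/(9+34) = 9/43.
Hence ρ ≥ (9/43)^(1/4) ≈ 0.676.

0.676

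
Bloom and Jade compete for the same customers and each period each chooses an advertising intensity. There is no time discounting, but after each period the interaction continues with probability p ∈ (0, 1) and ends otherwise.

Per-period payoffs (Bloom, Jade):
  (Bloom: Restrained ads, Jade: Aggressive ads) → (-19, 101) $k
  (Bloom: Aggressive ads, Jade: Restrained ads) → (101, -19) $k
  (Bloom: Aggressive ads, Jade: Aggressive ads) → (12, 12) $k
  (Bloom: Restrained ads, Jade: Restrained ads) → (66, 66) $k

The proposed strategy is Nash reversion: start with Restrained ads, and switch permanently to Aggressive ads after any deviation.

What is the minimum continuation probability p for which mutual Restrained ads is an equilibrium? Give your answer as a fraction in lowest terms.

35/89

Expected cooperation value is 66 + p·66 + p²·66 + … = 66/(1−p); deviation gives 101 + p·12/(1−p).
66 ≥ 101(1−p) + 12p ⇒ 89p ≥ 35 ⇒ p ≥ 35/89.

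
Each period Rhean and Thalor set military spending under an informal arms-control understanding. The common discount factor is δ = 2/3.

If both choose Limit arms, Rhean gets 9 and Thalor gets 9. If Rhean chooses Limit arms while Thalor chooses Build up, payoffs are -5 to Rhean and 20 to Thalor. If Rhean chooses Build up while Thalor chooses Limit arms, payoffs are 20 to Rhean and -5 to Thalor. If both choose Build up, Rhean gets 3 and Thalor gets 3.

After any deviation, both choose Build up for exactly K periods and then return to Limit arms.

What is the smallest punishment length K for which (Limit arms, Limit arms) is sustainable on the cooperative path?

Need Σ_{k=1}^{K} δ^k ≥ (20−9)/(9−3) = 1.8333 at δ = 2/3.
At K = 6 the sum is 1.8244 < 1.8333; at K = 7 it is 1.8829 ≥ 1.8333.
So the minimum punishment length is K = 7.

7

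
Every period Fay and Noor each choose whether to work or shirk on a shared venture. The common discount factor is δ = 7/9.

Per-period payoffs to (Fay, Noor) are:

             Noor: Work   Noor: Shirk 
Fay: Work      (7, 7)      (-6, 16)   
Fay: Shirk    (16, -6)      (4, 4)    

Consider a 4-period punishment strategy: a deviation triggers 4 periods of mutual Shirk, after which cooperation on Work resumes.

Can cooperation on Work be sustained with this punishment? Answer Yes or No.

No

A one-shot deviation gives 16 now, then 4 for 4 periods, then back to 7.
Gain from deviating: (16−7) today; loss: (7−4) in each of the next 4 periods.
No-deviation condition: (7−4)(δ+…+δ^4) ≥ 16−7, i.e. δ+…+δ^4 ≥ 3.
At δ = 7/9: δ+…+δ^4 = 2.2192 < 3.0000.
So cooperation is not sustainable.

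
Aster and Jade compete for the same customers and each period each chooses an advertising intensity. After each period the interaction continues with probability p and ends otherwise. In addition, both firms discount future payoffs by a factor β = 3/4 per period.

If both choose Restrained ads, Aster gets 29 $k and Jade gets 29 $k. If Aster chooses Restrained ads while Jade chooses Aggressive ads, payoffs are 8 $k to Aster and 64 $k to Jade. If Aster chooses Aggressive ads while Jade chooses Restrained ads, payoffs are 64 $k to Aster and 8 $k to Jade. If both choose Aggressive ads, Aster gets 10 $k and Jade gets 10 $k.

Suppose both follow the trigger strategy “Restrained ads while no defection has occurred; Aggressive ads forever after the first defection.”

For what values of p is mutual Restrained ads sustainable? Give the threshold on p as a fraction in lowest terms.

With continuation probability p and discount β, the effective per-period discount factor is βp.
Grim-trigger IC: βp ≥ (64−29)/(64−10) = 35/54.
So p ≥ (35/54)/(3/4) = 70/81.

70/81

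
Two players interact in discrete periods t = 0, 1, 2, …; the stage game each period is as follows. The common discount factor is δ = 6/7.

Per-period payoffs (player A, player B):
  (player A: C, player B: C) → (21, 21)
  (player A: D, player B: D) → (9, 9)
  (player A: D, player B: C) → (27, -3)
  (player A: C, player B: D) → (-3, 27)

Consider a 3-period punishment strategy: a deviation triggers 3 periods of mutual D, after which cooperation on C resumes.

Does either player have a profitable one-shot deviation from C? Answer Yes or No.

No

IC: δ+…+δ^3 ≥ (27−21)/(21−9) = 1/2.
At δ = 6/7: partial sum = 2.2216 ≥ 0.5000. Cooperation sustainable.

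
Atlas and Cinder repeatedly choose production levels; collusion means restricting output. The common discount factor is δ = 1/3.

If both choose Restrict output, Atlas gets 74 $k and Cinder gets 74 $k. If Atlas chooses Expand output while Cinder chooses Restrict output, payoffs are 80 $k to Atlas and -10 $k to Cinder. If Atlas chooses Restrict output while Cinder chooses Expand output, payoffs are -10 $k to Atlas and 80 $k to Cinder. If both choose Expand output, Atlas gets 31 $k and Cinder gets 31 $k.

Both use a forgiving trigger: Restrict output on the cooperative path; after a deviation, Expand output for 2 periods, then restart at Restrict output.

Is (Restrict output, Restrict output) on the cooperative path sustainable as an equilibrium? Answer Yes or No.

Yes

Comparing payoff streams over the 3 periods until play realigns: cooperate → 74(1+δ+…+δ^2); deviate → 80 + 31(δ+…+δ^2).
Cooperation is sustained iff (74−31)(δ+…+δ^2) ≥ 80−74.
δ+…+δ^2 = 1/3·(1−(1/3)^2)/(1−1/3) = 0.4444, and (80−74)/(74−31) = 0.1395.
0.4444 ≥ 0.1395, so cooperation is sustainable.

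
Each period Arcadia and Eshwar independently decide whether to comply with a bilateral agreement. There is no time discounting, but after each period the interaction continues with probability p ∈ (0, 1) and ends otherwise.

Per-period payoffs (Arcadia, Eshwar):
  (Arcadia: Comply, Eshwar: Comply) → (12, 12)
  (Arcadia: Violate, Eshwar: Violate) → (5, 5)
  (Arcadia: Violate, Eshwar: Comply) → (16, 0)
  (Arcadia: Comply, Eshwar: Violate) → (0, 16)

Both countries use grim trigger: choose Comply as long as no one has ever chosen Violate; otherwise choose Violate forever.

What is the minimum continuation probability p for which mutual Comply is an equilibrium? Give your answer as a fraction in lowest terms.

With no time discounting, the continuation probability p plays the role of the discount factor.
Grim-trigger IC: 12/(1−p) ≥ 16 + 5p/(1−p) ⇒ p ≥ (16−12)/(16−5) = 4/11.

4/11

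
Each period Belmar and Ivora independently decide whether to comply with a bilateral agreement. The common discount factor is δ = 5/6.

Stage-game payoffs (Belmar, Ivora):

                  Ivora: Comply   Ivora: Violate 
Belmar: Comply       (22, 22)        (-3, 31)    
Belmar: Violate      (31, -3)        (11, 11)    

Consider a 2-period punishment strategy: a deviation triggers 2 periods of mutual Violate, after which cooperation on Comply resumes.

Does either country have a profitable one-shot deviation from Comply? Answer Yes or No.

No

Comparing payoff streams over the 3 periods until play realigns: cooperate → 22(1+δ+…+δ^2); deviate → 31 + 11(δ+…+δ^2).
Cooperation is sustained iff (22−11)(δ+…+δ^2) ≥ 31−22.
δ+…+δ^2 = 5/6·(1−(5/6)^2)/(1−5/6) = 1.5278, and (31−22)/(22−11) = 0.8182.
1.5278 ≥ 0.8182, so cooperation is sustainable.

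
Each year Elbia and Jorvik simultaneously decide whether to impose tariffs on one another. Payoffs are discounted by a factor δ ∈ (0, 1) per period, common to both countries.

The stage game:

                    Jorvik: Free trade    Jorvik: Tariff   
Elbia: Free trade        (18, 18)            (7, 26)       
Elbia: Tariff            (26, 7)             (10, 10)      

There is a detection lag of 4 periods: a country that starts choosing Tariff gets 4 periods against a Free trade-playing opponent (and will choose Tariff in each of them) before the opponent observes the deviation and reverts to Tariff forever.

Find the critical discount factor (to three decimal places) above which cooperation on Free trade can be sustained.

Deviating for the 4 undetected periods gains 26−18 = 8 per period over cooperation, then loses 18−10 = 8 per period forever once punishment starts.
Gain: 8(1 + δ + … + δ^3); loss: 8·δ^4/(1−δ).
No profitable deviation ⇔ 8(1−δ^4) ≤ 8·δ^4, i.e. δ^4 ≥ 8/(8+8) = 1/2.
Hence δ ≥ (1/2)^(1/4) ≈ 0.841.

0.841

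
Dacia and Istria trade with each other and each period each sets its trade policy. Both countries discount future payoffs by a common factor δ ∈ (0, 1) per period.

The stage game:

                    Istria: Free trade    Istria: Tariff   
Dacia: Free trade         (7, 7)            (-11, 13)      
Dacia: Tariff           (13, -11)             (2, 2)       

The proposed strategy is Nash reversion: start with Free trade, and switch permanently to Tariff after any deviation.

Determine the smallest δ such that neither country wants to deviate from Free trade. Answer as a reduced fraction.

6/11

7/(1−δ) ≥ 13 + 2δ/(1−δ)
7 ≥ 13 − 11δ
δ ≥ 6/11.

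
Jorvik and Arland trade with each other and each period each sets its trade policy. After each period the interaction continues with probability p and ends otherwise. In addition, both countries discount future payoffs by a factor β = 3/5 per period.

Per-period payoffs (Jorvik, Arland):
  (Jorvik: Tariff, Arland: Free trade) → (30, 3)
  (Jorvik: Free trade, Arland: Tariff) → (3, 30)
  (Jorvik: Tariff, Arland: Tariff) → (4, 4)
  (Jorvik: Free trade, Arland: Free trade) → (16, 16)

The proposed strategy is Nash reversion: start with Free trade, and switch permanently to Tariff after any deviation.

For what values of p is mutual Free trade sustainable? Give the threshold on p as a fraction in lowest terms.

35/39

Expected continuation weight on next period's payoff is β·p = 3/5·p, which plays the role of the discount factor.
Cooperation requires 3/5·p ≥ (30−16)/(30−4) = 7/13, hence p ≥ 35/39.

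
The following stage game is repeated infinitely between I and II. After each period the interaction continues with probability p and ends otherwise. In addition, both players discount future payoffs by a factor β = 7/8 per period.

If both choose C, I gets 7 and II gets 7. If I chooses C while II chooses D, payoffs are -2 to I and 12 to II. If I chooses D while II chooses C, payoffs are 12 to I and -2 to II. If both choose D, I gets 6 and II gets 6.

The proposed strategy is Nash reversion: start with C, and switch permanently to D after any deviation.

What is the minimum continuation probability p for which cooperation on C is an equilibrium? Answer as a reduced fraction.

With continuation probability p and discount β, the effective per-period discount factor is βp.
Grim-trigger IC: βp ≥ (12−7)/(12−6) = 5/6.
So p ≥ (5/6)/(7/8) = 20/21.

20/21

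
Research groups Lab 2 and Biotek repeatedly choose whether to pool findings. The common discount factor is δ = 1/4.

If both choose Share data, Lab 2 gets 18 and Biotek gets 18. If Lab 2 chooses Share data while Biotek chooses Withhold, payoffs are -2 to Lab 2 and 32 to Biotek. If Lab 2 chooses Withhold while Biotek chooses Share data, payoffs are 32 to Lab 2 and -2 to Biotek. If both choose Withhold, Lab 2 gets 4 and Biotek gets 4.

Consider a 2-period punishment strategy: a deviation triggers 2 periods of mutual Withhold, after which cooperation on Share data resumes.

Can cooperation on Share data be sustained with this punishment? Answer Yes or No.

No

IC: δ+…+δ^2 ≥ (32−18)/(18−4) = 1.
At δ = 1/4: partial sum = 0.3125 < 1.0000. Cooperation not sustainable.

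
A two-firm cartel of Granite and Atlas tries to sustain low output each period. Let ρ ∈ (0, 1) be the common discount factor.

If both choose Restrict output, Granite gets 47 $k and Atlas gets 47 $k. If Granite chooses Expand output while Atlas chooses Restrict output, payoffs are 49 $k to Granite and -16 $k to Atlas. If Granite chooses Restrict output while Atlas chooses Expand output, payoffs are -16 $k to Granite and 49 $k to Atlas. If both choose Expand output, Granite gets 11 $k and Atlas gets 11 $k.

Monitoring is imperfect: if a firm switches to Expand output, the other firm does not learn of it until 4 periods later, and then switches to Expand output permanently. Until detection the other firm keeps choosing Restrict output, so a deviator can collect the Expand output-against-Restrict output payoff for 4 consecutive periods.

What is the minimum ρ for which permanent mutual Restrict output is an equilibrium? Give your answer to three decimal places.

0.479

A deviator earns 49 for 4 periods, then 11 forever; cooperating earns 47 forever. Multiplying the IC by (1−ρ):
47 ≥ 49(1−ρ^4) + 11ρ^4, so 38·ρ^4 ≥ 2 and ρ^4 ≥ 1/19.
ρ ≥ (1/19)^(1/4) ≈ 0.479.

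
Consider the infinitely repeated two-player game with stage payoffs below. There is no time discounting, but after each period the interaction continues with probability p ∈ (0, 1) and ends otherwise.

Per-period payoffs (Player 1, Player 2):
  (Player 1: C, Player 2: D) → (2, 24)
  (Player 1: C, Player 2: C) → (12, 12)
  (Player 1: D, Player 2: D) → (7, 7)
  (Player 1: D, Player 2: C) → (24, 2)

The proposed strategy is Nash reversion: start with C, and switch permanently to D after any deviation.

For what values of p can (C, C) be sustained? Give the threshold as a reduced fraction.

12/17

Expected cooperation value is 12 + p·12 + p²·12 + … = 12/(1−p); deviation gives 24 + p·7/(1−p).
12 ≥ 24(1−p) + 7p ⇒ 17p ≥ 12 ⇒ p ≥ 12/17.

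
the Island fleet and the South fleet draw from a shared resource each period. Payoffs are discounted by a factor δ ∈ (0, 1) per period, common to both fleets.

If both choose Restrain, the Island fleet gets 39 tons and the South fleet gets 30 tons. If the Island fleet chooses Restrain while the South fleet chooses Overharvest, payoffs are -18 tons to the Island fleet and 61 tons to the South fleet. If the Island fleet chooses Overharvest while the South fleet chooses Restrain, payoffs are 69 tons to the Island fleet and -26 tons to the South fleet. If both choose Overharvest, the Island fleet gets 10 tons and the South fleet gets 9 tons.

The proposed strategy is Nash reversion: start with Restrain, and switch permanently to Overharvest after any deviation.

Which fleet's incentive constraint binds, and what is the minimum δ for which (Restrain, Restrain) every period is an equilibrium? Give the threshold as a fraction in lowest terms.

the South fleet; δ ≥ 31/52

the Island fleet's threshold: (69−39)/(69−10) = 30/59.
the South fleet's threshold: (61−30)/(61−9) = 31/52.
30/59 < 31/52, so the South fleet binds and δ* = 31/52.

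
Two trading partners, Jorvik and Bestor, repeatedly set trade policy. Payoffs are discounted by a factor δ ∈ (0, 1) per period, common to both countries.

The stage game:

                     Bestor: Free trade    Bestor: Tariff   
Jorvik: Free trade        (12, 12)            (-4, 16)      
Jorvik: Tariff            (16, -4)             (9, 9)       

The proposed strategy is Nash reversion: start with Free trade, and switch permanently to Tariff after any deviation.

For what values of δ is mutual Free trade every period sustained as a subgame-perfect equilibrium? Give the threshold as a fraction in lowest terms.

12/(1−δ) ≥ 16 + 9δ/(1−δ)
12 ≥ 16 − 7δ
δ ≥ 4/7.

4/7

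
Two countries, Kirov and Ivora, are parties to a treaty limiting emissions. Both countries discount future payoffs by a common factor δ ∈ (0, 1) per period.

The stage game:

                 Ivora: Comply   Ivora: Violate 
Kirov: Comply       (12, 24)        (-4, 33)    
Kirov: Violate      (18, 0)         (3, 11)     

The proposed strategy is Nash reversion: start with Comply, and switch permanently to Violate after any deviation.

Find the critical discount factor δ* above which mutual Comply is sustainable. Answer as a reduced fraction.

9/22

Kirov: cooperation gives 12 each period; deviation gives 18 once then 3 forever.
  12/(1−δ) ≥ 18 + 3δ/(1−δ) ⇒ δ ≥ 6/15 = 2/5.
Ivora: cooperation gives 24 each period; deviation gives 33 once then 11 forever.
  δ ≥ 9/22.
Both must hold, so the binding constraint is Ivora's: δ ≥ 9/22.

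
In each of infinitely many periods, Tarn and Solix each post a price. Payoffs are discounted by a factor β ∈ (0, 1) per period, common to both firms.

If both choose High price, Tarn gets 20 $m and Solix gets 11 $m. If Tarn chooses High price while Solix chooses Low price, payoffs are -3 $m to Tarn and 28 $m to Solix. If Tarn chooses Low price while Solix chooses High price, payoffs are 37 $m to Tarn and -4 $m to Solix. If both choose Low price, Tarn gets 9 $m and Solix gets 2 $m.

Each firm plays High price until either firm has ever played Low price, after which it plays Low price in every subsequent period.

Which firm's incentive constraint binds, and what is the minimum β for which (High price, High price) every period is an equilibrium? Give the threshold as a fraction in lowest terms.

Tarn: cooperation gives 20 each period; deviation gives 37 once then 9 forever.
  20/(1−β) ≥ 37 + 9β/(1−β) ⇒ β ≥ 17/28.
Solix: cooperation gives 11 each period; deviation gives 28 once then 2 forever.
  β ≥ 17/26.
Both must hold, so the binding constraint is Solix's: β ≥ 17/26.

Solix; β ≥ 17/26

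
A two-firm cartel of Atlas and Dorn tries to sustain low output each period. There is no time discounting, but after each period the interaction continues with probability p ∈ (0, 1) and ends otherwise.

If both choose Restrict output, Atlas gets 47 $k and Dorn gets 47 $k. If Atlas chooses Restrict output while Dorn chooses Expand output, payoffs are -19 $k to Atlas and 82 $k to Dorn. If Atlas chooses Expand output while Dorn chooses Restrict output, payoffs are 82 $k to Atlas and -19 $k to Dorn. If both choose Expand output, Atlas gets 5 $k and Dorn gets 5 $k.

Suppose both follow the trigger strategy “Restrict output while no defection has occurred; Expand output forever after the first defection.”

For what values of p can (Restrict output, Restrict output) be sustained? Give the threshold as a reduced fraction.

5/11

With no time discounting, the continuation probability p plays the role of the discount factor.
Grim-trigger IC: 47/(1−p) ≥ 82 + 5p/(1−p) ⇒ p ≥ (82−47)/(82−5) = 5/11.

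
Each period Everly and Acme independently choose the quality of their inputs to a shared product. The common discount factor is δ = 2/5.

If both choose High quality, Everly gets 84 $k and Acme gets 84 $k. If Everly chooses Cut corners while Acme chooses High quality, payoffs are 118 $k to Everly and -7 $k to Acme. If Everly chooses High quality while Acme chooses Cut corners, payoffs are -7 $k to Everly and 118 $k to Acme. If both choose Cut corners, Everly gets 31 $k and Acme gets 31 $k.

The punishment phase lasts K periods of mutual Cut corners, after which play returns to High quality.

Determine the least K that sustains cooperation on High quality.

4

No profitable deviation requires (84−31)(δ+…+δ^K) ≥ 118−84, i.e. δ+…+δ^K ≥ 34/53 ≈ 0.6415.
With δ = 2/5, the partial sums are K=1: 0.4000, K=2: 0.5600, K=3: 0.6240, K=4: 0.6496.
K = 4 is the first length at which the sum reaches 0.6415.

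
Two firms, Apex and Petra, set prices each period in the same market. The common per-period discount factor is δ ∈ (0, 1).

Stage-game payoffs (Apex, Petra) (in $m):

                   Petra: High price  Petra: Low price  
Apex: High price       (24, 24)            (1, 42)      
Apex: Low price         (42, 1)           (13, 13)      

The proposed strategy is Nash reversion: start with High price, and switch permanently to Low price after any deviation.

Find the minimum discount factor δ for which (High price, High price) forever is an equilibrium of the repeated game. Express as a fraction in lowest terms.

18/29

Under grim trigger the critical discount factor is (T−C)/(T−P) with T = 42, C = 24, P = 13.
δ* = (42−24)/(42−13) = 18/29.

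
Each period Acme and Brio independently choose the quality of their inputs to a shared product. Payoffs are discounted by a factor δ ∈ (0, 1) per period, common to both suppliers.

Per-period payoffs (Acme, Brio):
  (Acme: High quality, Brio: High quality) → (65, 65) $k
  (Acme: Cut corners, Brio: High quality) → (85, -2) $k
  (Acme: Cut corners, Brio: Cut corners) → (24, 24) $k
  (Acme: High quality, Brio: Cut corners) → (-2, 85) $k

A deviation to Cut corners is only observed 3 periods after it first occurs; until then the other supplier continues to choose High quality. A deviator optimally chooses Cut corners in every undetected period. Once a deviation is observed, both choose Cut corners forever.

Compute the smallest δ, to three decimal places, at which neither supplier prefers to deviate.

A deviator earns 85 for 3 periods, then 24 forever; cooperating earns 65 forever. Multiplying the IC by (1−δ):
65 ≥ 85(1−δ^3) + 24δ^3, so 61·δ^3 ≥ 20 and δ^3 ≥ 20/61.
δ ≥ (20/61)^(1/3) ≈ 0.690.

0.690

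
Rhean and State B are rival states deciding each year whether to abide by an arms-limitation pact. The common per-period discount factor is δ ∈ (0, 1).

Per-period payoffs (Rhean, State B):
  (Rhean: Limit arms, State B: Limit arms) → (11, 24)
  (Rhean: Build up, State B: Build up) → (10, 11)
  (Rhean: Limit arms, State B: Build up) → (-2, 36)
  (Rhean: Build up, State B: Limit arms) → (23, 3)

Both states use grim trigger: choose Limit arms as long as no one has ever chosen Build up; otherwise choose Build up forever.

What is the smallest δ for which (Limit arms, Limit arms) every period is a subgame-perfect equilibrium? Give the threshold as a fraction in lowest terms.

12/13

For Rhean: deviation gain 23−11 = 12, per-period punishment loss 11−10 = 1. IC gives δ ≥ 12/13.
For State B: gain 12, loss 13 per period, so δ ≥ 12/25.
The tighter constraint is Rhean's, so cooperation needs δ ≥ 12/13.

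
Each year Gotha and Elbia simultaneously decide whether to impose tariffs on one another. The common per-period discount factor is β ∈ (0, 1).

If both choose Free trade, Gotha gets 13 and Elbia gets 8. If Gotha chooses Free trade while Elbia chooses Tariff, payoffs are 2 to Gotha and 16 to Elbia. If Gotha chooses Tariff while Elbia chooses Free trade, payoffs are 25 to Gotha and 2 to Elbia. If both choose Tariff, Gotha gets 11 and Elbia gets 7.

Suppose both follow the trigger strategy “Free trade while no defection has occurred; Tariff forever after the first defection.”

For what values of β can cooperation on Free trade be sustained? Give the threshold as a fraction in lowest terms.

Gotha's threshold: (25−13)/(25−11) = 6/7.
Elbia's threshold: (16−8)/(16−7) = 8/9.
6/7 < 8/9, so Elbia binds and β* = 8/9.

8/9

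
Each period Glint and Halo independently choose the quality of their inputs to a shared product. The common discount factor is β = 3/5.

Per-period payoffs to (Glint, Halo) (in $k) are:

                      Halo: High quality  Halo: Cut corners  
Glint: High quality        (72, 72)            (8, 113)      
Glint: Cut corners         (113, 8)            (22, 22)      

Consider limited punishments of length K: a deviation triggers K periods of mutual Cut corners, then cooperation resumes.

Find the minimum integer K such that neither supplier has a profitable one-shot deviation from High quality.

Need Σ_{k=1}^{K} β^k ≥ (113−72)/(72−22) = 0.8200 at β = 3/5.
At K = 1 the sum is 0.6000 < 0.8200; at K = 2 it is 0.9600 ≥ 0.8200.
So the minimum punishment length is K = 2.

2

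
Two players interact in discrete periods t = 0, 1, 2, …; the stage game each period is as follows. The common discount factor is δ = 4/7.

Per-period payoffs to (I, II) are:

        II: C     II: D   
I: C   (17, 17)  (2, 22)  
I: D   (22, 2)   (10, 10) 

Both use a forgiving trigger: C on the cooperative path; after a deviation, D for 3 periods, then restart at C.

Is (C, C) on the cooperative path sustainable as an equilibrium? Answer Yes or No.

Comparing payoff streams over the 4 periods until play realigns: cooperate → 17(1+δ+…+δ^3); deviate → 22 + 10(δ+…+δ^3).
Cooperation is sustained iff (17−10)(δ+…+δ^3) ≥ 22−17.
δ+…+δ^3 = 4/7·(1−(4/7)^3)/(1−4/7) = 1.0845, and (22−17)/(17−10) = 0.7143.
1.0845 ≥ 0.7143, so cooperation is sustainable.

Yes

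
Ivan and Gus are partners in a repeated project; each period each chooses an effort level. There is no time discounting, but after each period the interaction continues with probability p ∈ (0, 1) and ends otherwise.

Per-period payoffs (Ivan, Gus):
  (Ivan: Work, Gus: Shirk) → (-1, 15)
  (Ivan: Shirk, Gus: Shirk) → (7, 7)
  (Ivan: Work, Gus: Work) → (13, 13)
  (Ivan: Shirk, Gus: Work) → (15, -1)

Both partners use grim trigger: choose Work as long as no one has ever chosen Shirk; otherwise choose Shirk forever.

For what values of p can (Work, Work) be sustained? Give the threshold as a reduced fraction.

Expected cooperation value is 13 + p·13 + p²·13 + … = 13/(1−p); deviation gives 15 + p·7/(1−p).
13 ≥ 15(1−p) + 7p ⇒ 8p ≥ 2 ⇒ p ≥ 2/8 = 1/4.

1/4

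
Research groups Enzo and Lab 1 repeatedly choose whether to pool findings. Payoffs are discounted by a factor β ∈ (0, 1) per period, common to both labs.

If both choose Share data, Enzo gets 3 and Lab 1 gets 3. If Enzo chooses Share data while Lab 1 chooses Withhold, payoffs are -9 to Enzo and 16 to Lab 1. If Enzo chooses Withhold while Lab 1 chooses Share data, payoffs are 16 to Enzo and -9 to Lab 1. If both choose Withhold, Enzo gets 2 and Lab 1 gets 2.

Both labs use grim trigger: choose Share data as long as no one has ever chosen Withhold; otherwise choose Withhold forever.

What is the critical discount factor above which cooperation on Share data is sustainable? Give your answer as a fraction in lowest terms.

13/14

Cooperation forever yields 3 each period: 3/(1−β).
Deviating yields 16 once, then 2 forever: 16 + 2β/(1−β).
No profitable deviation requires 3/(1−β) ≥ 16 + 2β/(1−β).
Multiplying by (1−β): 3 ≥ 16(1−β) + 2β = 16 − 14β.
So 14β ≥ 13, i.e. β ≥ 13/14.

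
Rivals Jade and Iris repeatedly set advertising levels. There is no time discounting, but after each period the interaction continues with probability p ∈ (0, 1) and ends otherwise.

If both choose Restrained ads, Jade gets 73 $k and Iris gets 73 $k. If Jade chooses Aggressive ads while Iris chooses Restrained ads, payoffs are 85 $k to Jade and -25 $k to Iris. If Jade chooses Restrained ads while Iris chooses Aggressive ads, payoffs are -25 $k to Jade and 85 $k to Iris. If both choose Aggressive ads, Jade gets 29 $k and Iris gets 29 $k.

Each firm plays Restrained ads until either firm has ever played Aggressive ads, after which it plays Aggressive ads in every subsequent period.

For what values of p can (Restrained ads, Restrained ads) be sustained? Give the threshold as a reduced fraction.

3/14

Expected cooperation value is 73 + p·73 + p²·73 + … = 73/(1−p); deviation gives 85 + p·29/(1−p).
73 ≥ 85(1−p) + 29p ⇒ 56p ≥ 12 ⇒ p ≥ 12/56 = 3/14.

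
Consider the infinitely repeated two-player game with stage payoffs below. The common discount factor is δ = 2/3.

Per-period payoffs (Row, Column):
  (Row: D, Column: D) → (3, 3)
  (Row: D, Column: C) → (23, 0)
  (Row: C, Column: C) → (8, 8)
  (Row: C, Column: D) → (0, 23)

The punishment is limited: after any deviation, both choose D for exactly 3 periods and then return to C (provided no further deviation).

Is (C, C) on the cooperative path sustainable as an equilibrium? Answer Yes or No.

A one-shot deviation gives 23 now, then 3 for 3 periods, then back to 8.
Gain from deviating: (23−8) today; loss: (8−3) in each of the next 3 periods.
No-deviation condition: (8−3)(δ+…+δ^3) ≥ 23−8, i.e. δ+…+δ^3 ≥ 3.
At δ = 2/3: δ+…+δ^3 = 1.4074 < 3.0000.
So cooperation is not sustainable.

No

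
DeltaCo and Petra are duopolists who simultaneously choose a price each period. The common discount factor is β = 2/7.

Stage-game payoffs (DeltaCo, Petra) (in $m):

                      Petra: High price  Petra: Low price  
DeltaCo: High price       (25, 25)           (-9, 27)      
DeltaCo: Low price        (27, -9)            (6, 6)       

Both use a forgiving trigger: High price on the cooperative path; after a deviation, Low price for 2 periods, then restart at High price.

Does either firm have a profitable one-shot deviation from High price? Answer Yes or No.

No

A one-shot deviation gives 27 now, then 6 for 2 periods, then back to 25.
Gain from deviating: (27−25) today; loss: (25−6) in each of the next 2 periods.
No-deviation condition: (25−6)(β+…+β^2) ≥ 27−25, i.e. β+…+β^2 ≥ 2/19.
At β = 2/7: β+…+β^2 = 0.3673 ≥ 0.1053.
So cooperation is sustainable.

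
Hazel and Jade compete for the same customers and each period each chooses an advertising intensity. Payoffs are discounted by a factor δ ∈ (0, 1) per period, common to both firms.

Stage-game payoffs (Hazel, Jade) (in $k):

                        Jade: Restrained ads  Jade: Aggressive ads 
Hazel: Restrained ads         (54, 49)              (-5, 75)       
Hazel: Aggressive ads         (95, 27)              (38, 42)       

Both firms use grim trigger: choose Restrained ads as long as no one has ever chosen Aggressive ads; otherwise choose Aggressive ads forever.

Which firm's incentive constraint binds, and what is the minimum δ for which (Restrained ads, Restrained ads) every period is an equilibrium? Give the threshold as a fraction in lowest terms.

Jade; δ ≥ 26/33

Hazel's threshold: (95−54)/(95−38) = 41/57.
Jade's threshold: (75−49)/(75−42) = 26/33.
41/57 < 26/33, so Jade binds and δ* = 26/33.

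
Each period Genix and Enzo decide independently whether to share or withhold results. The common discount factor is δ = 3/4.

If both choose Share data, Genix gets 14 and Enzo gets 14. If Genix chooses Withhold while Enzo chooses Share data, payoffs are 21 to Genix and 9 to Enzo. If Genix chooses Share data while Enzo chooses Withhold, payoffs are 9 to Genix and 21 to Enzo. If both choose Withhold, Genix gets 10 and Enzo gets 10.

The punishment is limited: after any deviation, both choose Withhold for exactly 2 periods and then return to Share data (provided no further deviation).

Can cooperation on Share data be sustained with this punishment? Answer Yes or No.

IC: δ+…+δ^2 ≥ (21−14)/(14−10) = 7/4.
At δ = 3/4: partial sum = 1.3125 < 1.7500. Cooperation not sustainable.

No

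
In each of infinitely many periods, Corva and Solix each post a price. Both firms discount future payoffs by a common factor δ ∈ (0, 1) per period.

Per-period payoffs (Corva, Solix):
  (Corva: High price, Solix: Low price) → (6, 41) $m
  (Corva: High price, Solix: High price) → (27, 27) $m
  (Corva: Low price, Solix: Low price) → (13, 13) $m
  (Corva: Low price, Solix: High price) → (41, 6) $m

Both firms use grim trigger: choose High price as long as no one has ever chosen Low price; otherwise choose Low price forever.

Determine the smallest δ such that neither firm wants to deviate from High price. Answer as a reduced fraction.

Under grim trigger the critical discount factor is (T−C)/(T−P) with T = 41, C = 27, P = 13.
δ* = (41−27)/(41−13) = 14/28 = 1/2.

1/2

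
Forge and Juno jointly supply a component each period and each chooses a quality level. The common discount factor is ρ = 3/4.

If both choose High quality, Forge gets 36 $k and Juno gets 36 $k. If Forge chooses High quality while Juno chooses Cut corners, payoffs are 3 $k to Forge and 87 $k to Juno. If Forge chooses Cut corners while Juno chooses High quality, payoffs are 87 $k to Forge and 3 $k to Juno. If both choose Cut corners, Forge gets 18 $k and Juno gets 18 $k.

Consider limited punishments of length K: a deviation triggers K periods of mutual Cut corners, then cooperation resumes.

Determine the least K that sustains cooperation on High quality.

11

No profitable deviation requires (36−18)(ρ+…+ρ^K) ≥ 87−36, i.e. ρ+…+ρ^K ≥ 17/6 ≈ 2.8333.
With ρ = 3/4, the partial sums are K=1: 0.7500, K=2: 1.3125, …, K=9: 2.7747, K=10: 2.8311, K=11: 2.8733.
K = 11 is the first length at which the sum reaches 2.8333.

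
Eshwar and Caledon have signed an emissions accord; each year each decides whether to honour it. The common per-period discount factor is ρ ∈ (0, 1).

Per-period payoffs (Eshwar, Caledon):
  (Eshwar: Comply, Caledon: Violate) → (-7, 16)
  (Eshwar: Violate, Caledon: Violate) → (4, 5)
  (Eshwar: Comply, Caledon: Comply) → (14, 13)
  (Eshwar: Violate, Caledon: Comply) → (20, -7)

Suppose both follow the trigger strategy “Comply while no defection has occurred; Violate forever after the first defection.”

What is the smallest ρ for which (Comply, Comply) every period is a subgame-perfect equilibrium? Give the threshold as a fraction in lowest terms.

For Eshwar: deviation gain 20−14 = 6, per-period punishment loss 14−4 = 10. IC gives ρ ≥ 6/16 = 3/8.
For Caledon: gain 3, loss 8 per period, so ρ ≥ 3/11.
The tighter constraint is Eshwar's, so cooperation needs ρ ≥ 3/8.

3/8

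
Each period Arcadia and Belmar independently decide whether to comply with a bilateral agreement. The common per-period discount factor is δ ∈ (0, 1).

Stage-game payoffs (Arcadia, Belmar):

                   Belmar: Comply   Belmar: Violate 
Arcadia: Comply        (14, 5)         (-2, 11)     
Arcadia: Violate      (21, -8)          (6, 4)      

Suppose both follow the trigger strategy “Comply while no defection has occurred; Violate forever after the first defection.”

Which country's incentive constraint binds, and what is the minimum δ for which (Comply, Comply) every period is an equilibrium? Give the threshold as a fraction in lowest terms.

For Arcadia: deviation gain 21−14 = 7, per-period punishment loss 14−6 = 8. IC gives δ ≥ 7/15.
For Belmar: gain 6, loss 1 per period, so δ ≥ 6/7.
The tighter constraint is Belmar's, so cooperation needs δ ≥ 6/7.

Belmar; δ ≥ 6/7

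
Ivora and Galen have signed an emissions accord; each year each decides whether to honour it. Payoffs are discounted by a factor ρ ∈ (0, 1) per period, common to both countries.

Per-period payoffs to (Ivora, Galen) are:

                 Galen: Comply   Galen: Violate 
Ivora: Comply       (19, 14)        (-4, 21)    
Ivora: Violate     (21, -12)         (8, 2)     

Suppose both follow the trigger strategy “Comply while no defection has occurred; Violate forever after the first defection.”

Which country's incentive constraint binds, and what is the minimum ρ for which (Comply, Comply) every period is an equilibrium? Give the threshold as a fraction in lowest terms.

For Ivora: deviation gain 21−19 = 2, per-period punishment loss 19−8 = 11. IC gives ρ ≥ 2/13.
For Galen: gain 7, loss 12 per period, so ρ ≥ 7/19.
The tighter constraint is Galen's, so cooperation needs ρ ≥ 7/19.

Galen; ρ ≥ 7/19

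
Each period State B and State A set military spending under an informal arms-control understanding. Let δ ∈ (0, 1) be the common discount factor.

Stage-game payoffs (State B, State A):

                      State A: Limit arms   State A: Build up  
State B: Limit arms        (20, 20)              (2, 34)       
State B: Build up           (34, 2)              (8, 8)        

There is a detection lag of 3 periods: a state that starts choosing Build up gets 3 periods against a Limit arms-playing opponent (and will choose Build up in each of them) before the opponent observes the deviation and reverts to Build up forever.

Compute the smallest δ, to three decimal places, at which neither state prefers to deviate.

Deviating for the 3 undetected periods gains 34−20 = 14 per period over cooperation, then loses 20−8 = 12 per period forever once punishment starts.
Gain: 14(1 + δ + … + δ^2); loss: 12·δ^3/(1−δ).
No profitable deviation ⇔ 14(1−δ^3) ≤ 12·δ^3, i.e. δ^3 ≥ 14/(14+12) = 7/13.
Hence δ ≥ (7/13)^(1/3) ≈ 0.814.

0.814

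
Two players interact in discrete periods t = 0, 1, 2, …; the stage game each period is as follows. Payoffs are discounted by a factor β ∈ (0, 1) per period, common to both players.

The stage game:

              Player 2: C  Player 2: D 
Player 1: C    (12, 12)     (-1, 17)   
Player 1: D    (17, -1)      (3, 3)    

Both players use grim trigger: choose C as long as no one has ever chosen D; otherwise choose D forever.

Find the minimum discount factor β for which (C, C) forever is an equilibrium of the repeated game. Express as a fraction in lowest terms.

Cooperation forever yields 12 each period: 12/(1−β).
Deviating yields 17 once, then 3 forever: 17 + 3β/(1−β).
No profitable deviation requires 12/(1−β) ≥ 17 + 3β/(1−β).
Multiplying by (1−β): 12 ≥ 17(1−β) + 3β = 17 − 14β.
So 14β ≥ 5, i.e. β ≥ 5/14.

5/14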